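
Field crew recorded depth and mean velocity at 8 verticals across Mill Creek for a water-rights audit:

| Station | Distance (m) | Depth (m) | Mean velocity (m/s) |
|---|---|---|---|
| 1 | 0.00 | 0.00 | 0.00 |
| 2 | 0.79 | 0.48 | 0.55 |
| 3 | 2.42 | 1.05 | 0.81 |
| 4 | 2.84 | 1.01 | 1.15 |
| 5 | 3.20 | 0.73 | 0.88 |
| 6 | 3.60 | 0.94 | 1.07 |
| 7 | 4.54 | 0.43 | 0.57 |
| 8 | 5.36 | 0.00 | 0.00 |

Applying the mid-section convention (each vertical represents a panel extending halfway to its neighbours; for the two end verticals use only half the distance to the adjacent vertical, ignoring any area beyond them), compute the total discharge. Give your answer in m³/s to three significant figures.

2.78 m³/s

w_2 = (2.42 − 0.00)/2 = 1.21 m; q_2 = 0.55 × 0.48 × 1.21 = 0.3194 m³/s
w_3 = (2.84 − 0.79)/2 = 1.025 m; q_3 = 0.81 × 1.05 × 1.025 = 0.8718 m³/s
w_4 = (3.20 − 2.42)/2 = 0.39 m; q_4 = 1.15 × 1.01 × 0.39 = 0.4530 m³/s
w_5 = (3.60 − 2.84)/2 = 0.38 m; q_5 = 0.88 × 0.73 × 0.38 = 0.2441 m³/s
w_6 = (4.54 − 3.20)/2 = 0.67 m; q_6 = 1.07 × 0.94 × 0.67 = 0.6739 m³/s
w_7 = (5.36 − 3.60)/2 = 0.88 m; q_7 = 0.57 × 0.43 × 0.88 = 0.2157 m³/s
Stations 1, 8 contribute zero (depth or velocity is 0).
Q = Σ qᵢ = 2.778 m³/s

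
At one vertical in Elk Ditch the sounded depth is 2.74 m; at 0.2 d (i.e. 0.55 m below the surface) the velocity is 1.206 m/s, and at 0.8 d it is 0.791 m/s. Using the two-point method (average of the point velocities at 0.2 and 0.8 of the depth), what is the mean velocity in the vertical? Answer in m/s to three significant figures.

0.999 m/s

v̄ = (1.206 + 0.791) / 2 = 0.9985 m/s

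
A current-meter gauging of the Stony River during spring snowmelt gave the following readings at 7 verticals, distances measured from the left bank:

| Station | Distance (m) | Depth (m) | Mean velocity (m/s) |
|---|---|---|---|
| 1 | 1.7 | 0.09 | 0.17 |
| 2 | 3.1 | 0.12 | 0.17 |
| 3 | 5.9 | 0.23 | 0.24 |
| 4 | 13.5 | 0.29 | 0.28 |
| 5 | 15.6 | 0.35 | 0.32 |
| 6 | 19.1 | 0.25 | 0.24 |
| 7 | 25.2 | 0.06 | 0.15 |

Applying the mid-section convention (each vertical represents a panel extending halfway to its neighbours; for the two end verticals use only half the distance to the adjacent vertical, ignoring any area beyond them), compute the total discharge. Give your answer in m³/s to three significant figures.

1.36 m³/s

w_1 = (3.1 − 1.7)/2 = 0.7 m; q_1 = 0.17 × 0.09 × 0.7 = 0.01071 m³/s
w_2 = (5.9 − 1.7)/2 = 2.1 m; q_2 = 0.17 × 0.12 × 2.1 = 0.04284 m³/s
w_3 = (13.5 − 3.1)/2 = 5.2 m; q_3 = 0.24 × 0.23 × 5.2 = 0.2870 m³/s
w_4 = (15.6 − 5.9)/2 = 4.85 m; q_4 = 0.28 × 0.29 × 4.85 = 0.3938 m³/s
w_5 = (19.1 − 13.5)/2 = 2.8 m; q_5 = 0.32 × 0.35 × 2.8 = 0.3136 m³/s
w_6 = (25.2 − 15.6)/2 = 4.8 m; q_6 = 0.24 × 0.25 × 4.8 = 0.2880 m³/s
w_7 = (25.2 − 19.1)/2 = 3.05 m; q_7 = 0.15 × 0.06 × 3.05 = 0.02745 m³/s
Q = Σ qᵢ = 1.363 m³/s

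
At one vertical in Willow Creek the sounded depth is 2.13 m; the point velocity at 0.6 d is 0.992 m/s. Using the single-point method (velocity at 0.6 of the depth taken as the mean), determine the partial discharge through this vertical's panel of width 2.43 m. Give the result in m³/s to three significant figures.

5.13 m³/s

v̄ = v₀.₆ = 0.992 m/s
q = v̄ × d × w = 0.9920 × 2.13 × 2.43 = 5.134 m³/s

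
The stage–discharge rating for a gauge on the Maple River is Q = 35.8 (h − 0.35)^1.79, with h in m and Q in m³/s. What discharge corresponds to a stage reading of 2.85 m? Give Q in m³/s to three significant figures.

185 m³/s

Q = 35.8 × (2.85 − 0.35)^1.79 = 35.8 × 2.5^1.79 = 184.6 m³/s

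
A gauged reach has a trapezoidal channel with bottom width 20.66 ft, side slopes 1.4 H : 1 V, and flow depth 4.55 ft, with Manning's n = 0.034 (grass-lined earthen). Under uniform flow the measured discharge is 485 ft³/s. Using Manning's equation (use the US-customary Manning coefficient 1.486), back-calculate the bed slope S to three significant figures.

0.00160

A = (b + z·y)·y = (20.66 + 1.4×4.55)×4.55 = 123.0 ft²
P = b + 2y√(1+z²) = 20.66 + 2×4.55×√(1+1.4²) = 36.32 ft
R = A/P = 123.0/36.32 = 3.387 ft
S = (Q·n / (1.486·A·R^(2/3)))² = (485×0.034 / (1.486×123.0×2.255))² = 0.001601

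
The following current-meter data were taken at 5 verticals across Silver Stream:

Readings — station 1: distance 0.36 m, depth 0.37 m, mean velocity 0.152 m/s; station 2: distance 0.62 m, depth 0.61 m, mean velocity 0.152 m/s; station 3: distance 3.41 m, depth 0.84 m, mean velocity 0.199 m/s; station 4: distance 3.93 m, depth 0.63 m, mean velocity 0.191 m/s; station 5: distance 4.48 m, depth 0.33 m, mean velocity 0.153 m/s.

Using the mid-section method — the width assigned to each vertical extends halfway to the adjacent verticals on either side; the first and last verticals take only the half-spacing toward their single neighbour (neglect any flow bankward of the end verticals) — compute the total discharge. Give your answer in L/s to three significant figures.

w_1 = (0.62 − 0.36)/2 = 0.13 m; q_1 = 0.152 × 0.37 × 0.13 = 0.007311 m³/s
w_2 = (3.41 − 0.36)/2 = 1.525 m; q_2 = 0.152 × 0.61 × 1.525 = 0.1414 m³/s
w_3 = (3.93 − 0.62)/2 = 1.655 m; q_3 = 0.199 × 0.84 × 1.655 = 0.2766 m³/s
w_4 = (4.48 − 3.41)/2 = 0.535 m; q_4 = 0.191 × 0.63 × 0.535 = 0.06438 m³/s
w_5 = (4.48 − 3.93)/2 = 0.275 m; q_5 = 0.153 × 0.33 × 0.275 = 0.01388 m³/s
Q = Σ qᵢ = 0.5036 m³/s
= 0.5036 × 1000 = 503.6 L/s

504 L/s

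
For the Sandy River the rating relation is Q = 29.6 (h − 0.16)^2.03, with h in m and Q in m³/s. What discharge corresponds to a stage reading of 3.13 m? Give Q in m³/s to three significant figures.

Q = 29.6 × (3.13 − 0.16)^2.03 = 29.6 × 2.97^2.03 = 269.8 m³/s

270 m³/s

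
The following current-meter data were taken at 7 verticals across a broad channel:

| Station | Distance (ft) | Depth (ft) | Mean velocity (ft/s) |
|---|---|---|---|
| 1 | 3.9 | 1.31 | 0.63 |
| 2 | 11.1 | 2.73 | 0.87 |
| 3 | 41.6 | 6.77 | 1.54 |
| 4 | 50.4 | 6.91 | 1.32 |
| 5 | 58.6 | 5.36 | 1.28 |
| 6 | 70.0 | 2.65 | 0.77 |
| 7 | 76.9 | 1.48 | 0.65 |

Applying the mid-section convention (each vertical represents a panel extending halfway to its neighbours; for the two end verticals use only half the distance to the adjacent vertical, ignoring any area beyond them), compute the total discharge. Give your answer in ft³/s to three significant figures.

w_1 = (11.1 − 3.9)/2 = 3.6 ft; q_1 = 0.63 × 1.31 × 3.6 = 2.971 ft³/s
w_2 = (41.6 − 3.9)/2 = 18.85 ft; q_2 = 0.87 × 2.73 × 18.85 = 44.77 ft³/s
w_3 = (50.4 − 11.1)/2 = 19.65 ft; q_3 = 1.54 × 6.77 × 19.65 = 204.9 ft³/s
w_4 = (58.6 − 41.6)/2 = 8.5 ft; q_4 = 1.32 × 6.91 × 8.5 = 77.53 ft³/s
w_5 = (70.0 − 50.4)/2 = 9.8 ft; q_5 = 1.28 × 5.36 × 9.8 = 67.24 ft³/s
w_6 = (76.9 − 58.6)/2 = 9.15 ft; q_6 = 0.77 × 2.65 × 9.15 = 18.67 ft³/s
w_7 = (76.9 − 70.0)/2 = 3.45 ft; q_7 = 0.65 × 1.48 × 3.45 = 3.319 ft³/s
Q = Σ qᵢ = 419.4 ft³/s

419 ft³/s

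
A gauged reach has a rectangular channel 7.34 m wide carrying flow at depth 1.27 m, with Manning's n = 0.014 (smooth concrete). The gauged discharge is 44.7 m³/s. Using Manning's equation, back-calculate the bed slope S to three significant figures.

0.00487

A = b·y = 7.34 × 1.27 = 9.322 m²
P = b + 2y = 7.34 + 2×1.27 = 9.880 m
R = A/P = 9.322/9.880 = 0.9435 m
S = (Q·n / (1·A·R^(2/3)))² = (44.7×0.014 / (1×9.322×0.9620))² = 0.004870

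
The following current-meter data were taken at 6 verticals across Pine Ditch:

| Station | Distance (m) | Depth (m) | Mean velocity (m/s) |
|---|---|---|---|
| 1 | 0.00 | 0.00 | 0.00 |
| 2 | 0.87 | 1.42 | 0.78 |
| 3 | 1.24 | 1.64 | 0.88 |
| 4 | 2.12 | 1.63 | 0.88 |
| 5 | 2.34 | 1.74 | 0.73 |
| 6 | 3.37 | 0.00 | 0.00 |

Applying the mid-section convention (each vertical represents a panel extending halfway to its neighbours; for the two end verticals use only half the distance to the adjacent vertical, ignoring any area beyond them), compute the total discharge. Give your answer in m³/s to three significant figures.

w_2 = (1.24 − 0.00)/2 = 0.62 m; q_2 = 0.78 × 1.42 × 0.62 = 0.6867 m³/s
w_3 = (2.12 − 0.87)/2 = 0.625 m; q_3 = 0.88 × 1.64 × 0.625 = 0.9020 m³/s
w_4 = (2.34 − 1.24)/2 = 0.55 m; q_4 = 0.88 × 1.63 × 0.55 = 0.7889 m³/s
w_5 = (3.37 − 2.12)/2 = 0.625 m; q_5 = 0.73 × 1.74 × 0.625 = 0.7939 m³/s
Stations 1, 6 contribute zero (depth or velocity is 0).
Q = Σ qᵢ = 3.172 m³/s

3.17 m³/s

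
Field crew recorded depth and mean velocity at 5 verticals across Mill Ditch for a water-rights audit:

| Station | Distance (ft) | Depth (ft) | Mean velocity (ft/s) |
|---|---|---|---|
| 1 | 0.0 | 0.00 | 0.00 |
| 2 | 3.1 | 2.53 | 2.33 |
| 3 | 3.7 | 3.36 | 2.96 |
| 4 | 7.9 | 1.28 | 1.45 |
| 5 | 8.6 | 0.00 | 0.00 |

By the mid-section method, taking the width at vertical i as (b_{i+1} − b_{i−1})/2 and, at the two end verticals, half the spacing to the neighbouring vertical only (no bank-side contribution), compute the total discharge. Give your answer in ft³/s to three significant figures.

39.3 ft³/s

w_2 = (3.7 − 0.0)/2 = 1.85 ft; q_2 = 2.33 × 2.53 × 1.85 = 10.91 ft³/s
w_3 = (7.9 − 3.1)/2 = 2.4 ft; q_3 = 2.96 × 3.36 × 2.4 = 23.87 ft³/s
w_4 = (8.6 − 3.7)/2 = 2.45 ft; q_4 = 1.45 × 1.28 × 2.45 = 4.547 ft³/s
Stations 1, 5 contribute zero (depth or velocity is 0).
Q = Σ qᵢ = 39.32 ft³/s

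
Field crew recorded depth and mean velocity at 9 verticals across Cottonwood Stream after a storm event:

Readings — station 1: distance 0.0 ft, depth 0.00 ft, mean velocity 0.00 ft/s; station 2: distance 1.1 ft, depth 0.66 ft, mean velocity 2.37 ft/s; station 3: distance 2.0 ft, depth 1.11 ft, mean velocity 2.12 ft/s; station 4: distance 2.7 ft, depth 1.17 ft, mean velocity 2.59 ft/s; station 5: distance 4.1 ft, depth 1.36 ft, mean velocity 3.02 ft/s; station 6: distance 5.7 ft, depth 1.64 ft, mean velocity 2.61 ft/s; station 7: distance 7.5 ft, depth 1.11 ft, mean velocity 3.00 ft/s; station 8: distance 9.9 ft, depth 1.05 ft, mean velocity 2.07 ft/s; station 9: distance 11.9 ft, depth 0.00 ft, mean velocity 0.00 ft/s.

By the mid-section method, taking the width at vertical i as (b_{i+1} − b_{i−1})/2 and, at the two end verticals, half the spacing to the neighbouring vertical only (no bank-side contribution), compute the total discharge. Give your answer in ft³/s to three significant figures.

31.8 ft³/s

w_2 = (2.0 − 0.0)/2 = 1 ft; q_2 = 2.37 × 0.66 × 1 = 1.564 ft³/s
w_3 = (2.7 − 1.1)/2 = 0.8 ft; q_3 = 2.12 × 1.11 × 0.8 = 1.883 ft³/s
w_4 = (4.1 − 2.0)/2 = 1.05 ft; q_4 = 2.59 × 1.17 × 1.05 = 3.182 ft³/s
w_5 = (5.7 − 2.7)/2 = 1.5 ft; q_5 = 3.02 × 1.36 × 1.5 = 6.161 ft³/s
w_6 = (7.5 − 4.1)/2 = 1.7 ft; q_6 = 2.61 × 1.64 × 1.7 = 7.277 ft³/s
w_7 = (9.9 − 5.7)/2 = 2.1 ft; q_7 = 3.00 × 1.11 × 2.1 = 6.993 ft³/s
w_8 = (11.9 − 7.5)/2 = 2.2 ft; q_8 = 2.07 × 1.05 × 2.2 = 4.782 ft³/s
Stations 1, 9 contribute zero (depth or velocity is 0).
Q = Σ qᵢ = 31.84 ft³/s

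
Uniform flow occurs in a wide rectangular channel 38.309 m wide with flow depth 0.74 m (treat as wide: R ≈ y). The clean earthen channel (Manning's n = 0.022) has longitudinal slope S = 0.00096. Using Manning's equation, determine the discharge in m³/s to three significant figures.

A = b·y = 38.309 × 0.74 = 28.35 m²
Wide channel: R ≈ y = 0.74 m
Q = (1/n)·A·R^(2/3)·S^(1/2) = (1/0.022) × 28.35 × 0.7400^(2/3) × 0.00096^(1/2) = 32.66 m³/s

32.7 m³/s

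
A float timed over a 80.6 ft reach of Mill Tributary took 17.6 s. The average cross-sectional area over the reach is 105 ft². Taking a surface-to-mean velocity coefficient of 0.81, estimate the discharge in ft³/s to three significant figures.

v_surface = L / t̄ = 80.6 / 17.6 = 4.580 ft/s
v_mean = 0.81 × 4.580 = 3.709 ft/s
Q = A × v_mean = 105 × 3.709 = 389.5 ft³/s

389 ft³/s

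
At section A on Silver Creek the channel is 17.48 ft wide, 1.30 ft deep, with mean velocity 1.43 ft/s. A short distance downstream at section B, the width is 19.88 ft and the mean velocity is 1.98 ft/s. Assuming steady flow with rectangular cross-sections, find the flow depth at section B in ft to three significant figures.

0.826 ft

Q = A₁V₁ = (17.48×1.30) × 1.43 = 32.50 ft³/s
d₂ = Q/(b₂ V₂) = 32.50/(19.88×1.98) = 0.8255 ft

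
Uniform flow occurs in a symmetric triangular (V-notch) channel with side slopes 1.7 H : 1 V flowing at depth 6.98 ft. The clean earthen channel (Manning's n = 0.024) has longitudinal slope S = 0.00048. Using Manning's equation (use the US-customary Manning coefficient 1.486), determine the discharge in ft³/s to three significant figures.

A = z·y² = 1.7×6.98² = 82.82 ft²
P = 2y√(1+z²) = 2×6.98×√(1+1.7²) = 27.53 ft
R = A/P = 82.82/27.53 = 3.008 ft
Q = (1.486/n)·A·R^(2/3)·S^(1/2) = (1.486/0.024) × 82.82 × 3.008^(2/3) × 0.00048^(1/2) = 234.1 ft³/s

234 ft³/s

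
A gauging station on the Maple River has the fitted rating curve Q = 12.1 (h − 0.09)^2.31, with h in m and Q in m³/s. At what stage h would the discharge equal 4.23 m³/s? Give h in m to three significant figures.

0.724 m

h − h₀ = (Q/C)^(1/b) = (4.23/12.1)^(1/2.31) = 0.6345 m
h = 0.09 + 0.6345 = 0.7245 m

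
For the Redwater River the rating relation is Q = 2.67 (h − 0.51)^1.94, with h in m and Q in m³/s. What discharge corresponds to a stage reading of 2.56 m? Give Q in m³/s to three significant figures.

Q = 2.67 × (2.56 − 0.51)^1.94 = 2.67 × 2.05^1.94 = 10.75 m³/s

10.7 m³/s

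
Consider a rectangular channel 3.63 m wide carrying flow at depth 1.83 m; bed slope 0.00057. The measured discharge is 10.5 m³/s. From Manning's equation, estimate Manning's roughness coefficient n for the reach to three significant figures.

A = b·y = 3.63 × 1.83 = 6.643 m²
P = b + 2y = 3.63 + 2×1.83 = 7.290 m
R = A/P = 6.643/7.290 = 0.9112 m
n = (1/Q)·A·R^(2/3)·S^(1/2) = (1/10.5) × 6.643 × 0.9399 × 0.02387 = 0.01420

0.0142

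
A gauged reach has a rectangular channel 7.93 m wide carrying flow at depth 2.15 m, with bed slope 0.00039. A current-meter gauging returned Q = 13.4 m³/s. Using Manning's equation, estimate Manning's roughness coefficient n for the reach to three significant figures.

0.0314

A = b·y = 7.93 × 2.15 = 17.05 m²
P = b + 2y = 7.93 + 2×2.15 = 12.23 m
R = A/P = 17.05/12.23 = 1.394 m
n = (1/Q)·A·R^(2/3)·S^(1/2) = (1/13.4) × 17.05 × 1.248 × 0.01975 = 0.03136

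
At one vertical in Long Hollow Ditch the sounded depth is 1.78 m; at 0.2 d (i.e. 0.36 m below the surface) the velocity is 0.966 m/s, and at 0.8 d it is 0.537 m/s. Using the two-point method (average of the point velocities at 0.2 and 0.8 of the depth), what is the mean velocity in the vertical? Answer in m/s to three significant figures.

0.752 m/s

v̄ = (0.966 + 0.537) / 2 = 0.7515 m/s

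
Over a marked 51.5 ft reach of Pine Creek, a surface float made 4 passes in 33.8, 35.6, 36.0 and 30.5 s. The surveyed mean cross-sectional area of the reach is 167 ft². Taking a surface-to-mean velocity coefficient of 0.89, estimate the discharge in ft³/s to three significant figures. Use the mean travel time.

225 ft³/s

t̄ = (33.8 + 35.6 + 36.0 + 30.5) / 4 = 33.975 s
v_surface = L / t̄ = 51.5 / 33.975 = 1.516 ft/s
v_mean = 0.89 × 1.516 = 1.349 ft/s
Q = A × v_mean = 167 × 1.349 = 225.3 ft³/s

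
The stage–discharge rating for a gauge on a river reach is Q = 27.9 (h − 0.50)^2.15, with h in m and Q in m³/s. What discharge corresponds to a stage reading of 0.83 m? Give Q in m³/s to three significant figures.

Q = 27.9 × (0.83 − 0.50)^2.15 = 27.9 × 0.33^2.15 = 2.573 m³/s

2.57 m³/s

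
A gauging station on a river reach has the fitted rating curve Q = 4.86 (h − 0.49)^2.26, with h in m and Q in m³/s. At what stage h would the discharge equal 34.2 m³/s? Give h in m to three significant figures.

h − h₀ = (Q/C)^(1/b) = (34.2/4.86)^(1/2.26) = 2.371 m
h = 0.49 + 2.371 = 2.861 m

2.86 m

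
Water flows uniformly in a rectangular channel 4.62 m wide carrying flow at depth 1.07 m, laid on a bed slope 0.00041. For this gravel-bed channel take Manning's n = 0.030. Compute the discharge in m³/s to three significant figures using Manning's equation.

A = b·y = 4.62 × 1.07 = 4.943 m²
P = b + 2y = 4.62 + 2×1.07 = 6.760 m
R = A/P = 4.943/6.760 = 0.7313 m
Q = (1/n)·A·R^(2/3)·S^(1/2) = (1/0.030) × 4.943 × 0.7313^(2/3) × 0.00041^(1/2) = 2.708 m³/s

2.71 m³/s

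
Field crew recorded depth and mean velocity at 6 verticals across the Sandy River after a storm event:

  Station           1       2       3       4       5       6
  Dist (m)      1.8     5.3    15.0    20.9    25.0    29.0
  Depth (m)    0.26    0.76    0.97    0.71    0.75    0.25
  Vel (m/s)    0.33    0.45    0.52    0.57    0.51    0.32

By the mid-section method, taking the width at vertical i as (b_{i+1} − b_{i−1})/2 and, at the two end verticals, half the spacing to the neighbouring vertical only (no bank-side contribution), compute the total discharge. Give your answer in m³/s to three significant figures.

10.1 m³/s

w_1 = (5.3 − 1.8)/2 = 1.75 m; q_1 = 0.33 × 0.26 × 1.75 = 0.1502 m³/s
w_2 = (15.0 − 1.8)/2 = 6.6 m; q_2 = 0.45 × 0.76 × 6.6 = 2.257 m³/s
w_3 = (20.9 − 5.3)/2 = 7.8 m; q_3 = 0.52 × 0.97 × 7.8 = 3.934 m³/s
w_4 = (25.0 − 15.0)/2 = 5 m; q_4 = 0.57 × 0.71 × 5 = 2.024 m³/s
w_5 = (29.0 − 20.9)/2 = 4.05 m; q_5 = 0.51 × 0.75 × 4.05 = 1.549 m³/s
w_6 = (29.0 − 25.0)/2 = 2 m; q_6 = 0.32 × 0.25 × 2 = 0.1600 m³/s
Q = Σ qᵢ = 10.07 m³/s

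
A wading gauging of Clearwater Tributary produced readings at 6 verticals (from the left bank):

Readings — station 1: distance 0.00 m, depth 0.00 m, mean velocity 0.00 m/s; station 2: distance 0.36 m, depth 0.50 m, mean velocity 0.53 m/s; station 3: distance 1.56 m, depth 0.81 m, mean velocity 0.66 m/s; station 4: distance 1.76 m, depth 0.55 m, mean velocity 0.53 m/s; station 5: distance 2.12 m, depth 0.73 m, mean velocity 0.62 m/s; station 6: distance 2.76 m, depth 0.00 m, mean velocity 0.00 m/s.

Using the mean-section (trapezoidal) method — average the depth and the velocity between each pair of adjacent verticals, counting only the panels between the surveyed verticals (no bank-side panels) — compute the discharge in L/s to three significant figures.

Panel 1-2: Δb = 0.36 m, d̄ = (0.00+0.50)/2 = 0.25, v̄ = (0.00+0.53)/2 = 0.265 → q = 0.36×0.25×0.265 = 0.02385 m³/s
Panel 2-3: Δb = 1.2 m, d̄ = (0.50+0.81)/2 = 0.655, v̄ = (0.53+0.66)/2 = 0.595 → q = 1.2×0.655×0.595 = 0.4677 m³/s
Panel 3-4: Δb = 0.2 m, d̄ = (0.81+0.55)/2 = 0.68, v̄ = (0.66+0.53)/2 = 0.595 → q = 0.2×0.68×0.595 = 0.08092 m³/s
Panel 4-5: Δb = 0.36 m, d̄ = (0.55+0.73)/2 = 0.64, v̄ = (0.53+0.62)/2 = 0.575 → q = 0.36×0.64×0.575 = 0.1325 m³/s
Panel 5-6: Δb = 0.64 m, d̄ = (0.73+0.00)/2 = 0.365, v̄ = (0.62+0.00)/2 = 0.31 → q = 0.64×0.365×0.31 = 0.07242 m³/s
Q = Σ q = 0.7773 m³/s
= 0.7773 × 1000 = 777.3 L/s

777 L/s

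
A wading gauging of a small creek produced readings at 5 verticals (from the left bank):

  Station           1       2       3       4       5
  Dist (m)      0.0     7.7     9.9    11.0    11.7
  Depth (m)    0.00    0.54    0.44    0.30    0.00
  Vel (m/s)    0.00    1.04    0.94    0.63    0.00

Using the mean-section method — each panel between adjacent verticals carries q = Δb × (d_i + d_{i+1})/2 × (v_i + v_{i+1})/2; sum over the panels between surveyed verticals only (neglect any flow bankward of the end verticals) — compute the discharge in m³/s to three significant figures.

2.50 m³/s

Panel 1-2: Δb = 7.7 m, d̄ = (0.00+0.54)/2 = 0.27, v̄ = (0.00+1.04)/2 = 0.52 → q = 7.7×0.27×0.52 = 1.081 m³/s
Panel 2-3: Δb = 2.2 m, d̄ = (0.54+0.44)/2 = 0.49, v̄ = (1.04+0.94)/2 = 0.99 → q = 2.2×0.49×0.99 = 1.067 m³/s
Panel 3-4: Δb = 1.1 m, d̄ = (0.44+0.30)/2 = 0.37, v̄ = (0.94+0.63)/2 = 0.785 → q = 1.1×0.37×0.785 = 0.3195 m³/s
Panel 4-5: Δb = 0.7 m, d̄ = (0.30+0.00)/2 = 0.15, v̄ = (0.63+0.00)/2 = 0.315 → q = 0.7×0.15×0.315 = 0.03308 m³/s
Q = Σ q = 2.501 m³/s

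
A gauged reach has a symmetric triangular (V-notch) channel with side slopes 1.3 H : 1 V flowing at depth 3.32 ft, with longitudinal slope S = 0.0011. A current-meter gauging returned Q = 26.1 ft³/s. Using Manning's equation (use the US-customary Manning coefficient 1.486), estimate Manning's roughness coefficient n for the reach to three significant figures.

A = z·y² = 1.3×3.32² = 14.33 ft²
P = 2y√(1+z²) = 2×3.32×√(1+1.3²) = 10.89 ft
R = A/P = 14.33/10.89 = 1.316 ft
n = (1.486/Q)·A·R^(2/3)·S^(1/2) = (1.486/26.1) × 14.33 × 1.201 × 0.03317 = 0.03249

0.0325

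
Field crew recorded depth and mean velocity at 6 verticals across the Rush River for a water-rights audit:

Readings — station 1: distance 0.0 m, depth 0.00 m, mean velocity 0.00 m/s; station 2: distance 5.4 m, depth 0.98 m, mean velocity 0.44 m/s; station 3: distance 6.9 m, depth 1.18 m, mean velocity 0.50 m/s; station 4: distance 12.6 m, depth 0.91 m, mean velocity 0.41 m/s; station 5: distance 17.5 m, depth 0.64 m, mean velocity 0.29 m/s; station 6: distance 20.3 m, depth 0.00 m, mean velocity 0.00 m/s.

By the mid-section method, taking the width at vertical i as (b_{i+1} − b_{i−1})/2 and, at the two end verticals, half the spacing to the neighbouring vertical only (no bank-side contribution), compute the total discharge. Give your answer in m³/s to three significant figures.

w_2 = (6.9 − 0.0)/2 = 3.45 m; q_2 = 0.44 × 0.98 × 3.45 = 1.488 m³/s
w_3 = (12.6 − 5.4)/2 = 3.6 m; q_3 = 0.50 × 1.18 × 3.6 = 2.124 m³/s
w_4 = (17.5 − 6.9)/2 = 5.3 m; q_4 = 0.41 × 0.91 × 5.3 = 1.977 m³/s
w_5 = (20.3 − 12.6)/2 = 3.85 m; q_5 = 0.29 × 0.64 × 3.85 = 0.7146 m³/s
Stations 1, 6 contribute zero (depth or velocity is 0).
Q = Σ qᵢ = 6.304 m³/s

6.30 m³/s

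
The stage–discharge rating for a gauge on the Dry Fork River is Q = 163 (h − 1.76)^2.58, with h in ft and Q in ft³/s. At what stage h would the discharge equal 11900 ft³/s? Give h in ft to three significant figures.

h − h₀ = (Q/C)^(1/b) = (11900/163)^(1/2.58) = 5.275 ft
h = 1.76 + 5.275 = 7.035 ft

7.04 ft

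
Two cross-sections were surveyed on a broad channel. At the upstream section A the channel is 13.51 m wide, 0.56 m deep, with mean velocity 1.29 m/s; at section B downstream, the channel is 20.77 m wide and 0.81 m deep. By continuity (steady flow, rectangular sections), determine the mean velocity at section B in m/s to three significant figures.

0.580 m/s

Q = A₁V₁ = (13.51×0.56) × 1.29 = 9.760 m³/s
A₂ = 20.77 × 0.81 = 16.82 m²
V₂ = Q/A₂ = 9.760/16.82 = 0.5801 m/s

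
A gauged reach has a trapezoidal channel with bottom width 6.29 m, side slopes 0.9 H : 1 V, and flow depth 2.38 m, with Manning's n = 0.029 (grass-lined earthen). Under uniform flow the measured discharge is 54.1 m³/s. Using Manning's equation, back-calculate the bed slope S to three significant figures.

A = (b + z·y)·y = (6.29 + 0.9×2.38)×2.38 = 20.07 m²
P = b + 2y√(1+z²) = 6.29 + 2×2.38×√(1+0.9²) = 12.69 m
R = A/P = 20.07/12.69 = 1.581 m
S = (Q·n / (1·A·R^(2/3)))² = (54.1×0.029 / (1×20.07×1.357))² = 0.003319

0.00332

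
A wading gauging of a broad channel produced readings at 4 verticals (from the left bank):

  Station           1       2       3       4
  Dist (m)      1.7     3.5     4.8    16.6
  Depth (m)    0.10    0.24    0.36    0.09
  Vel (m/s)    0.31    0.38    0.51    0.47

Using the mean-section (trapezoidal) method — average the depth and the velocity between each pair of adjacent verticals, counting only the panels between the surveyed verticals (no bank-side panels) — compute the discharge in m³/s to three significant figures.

Panel 1-2: Δb = 1.8 m, d̄ = (0.10+0.24)/2 = 0.17, v̄ = (0.31+0.38)/2 = 0.345 → q = 1.8×0.17×0.345 = 0.1056 m³/s
Panel 2-3: Δb = 1.3 m, d̄ = (0.24+0.36)/2 = 0.3, v̄ = (0.38+0.51)/2 = 0.445 → q = 1.3×0.3×0.445 = 0.1736 m³/s
Panel 3-4: Δb = 11.8 m, d̄ = (0.36+0.09)/2 = 0.225, v̄ = (0.51+0.47)/2 = 0.49 → q = 11.8×0.225×0.49 = 1.301 m³/s
Q = Σ q = 1.580 m³/s

1.58 m³/s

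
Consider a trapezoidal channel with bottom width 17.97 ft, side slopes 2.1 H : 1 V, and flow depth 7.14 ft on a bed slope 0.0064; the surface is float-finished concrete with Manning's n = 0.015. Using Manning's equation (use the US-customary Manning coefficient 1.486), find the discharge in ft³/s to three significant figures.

A = (b + z·y)·y = (17.97 + 2.1×7.14)×7.14 = 235.4 ft²
P = b + 2y√(1+z²) = 17.97 + 2×7.14×√(1+2.1²) = 51.18 ft
R = A/P = 235.4/51.18 = 4.598 ft
Q = (1.486/n)·A·R^(2/3)·S^(1/2) = (1.486/0.015) × 235.4 × 4.598^(2/3) × 0.0064^(1/2) = 5158 ft³/s

5160 ft³/s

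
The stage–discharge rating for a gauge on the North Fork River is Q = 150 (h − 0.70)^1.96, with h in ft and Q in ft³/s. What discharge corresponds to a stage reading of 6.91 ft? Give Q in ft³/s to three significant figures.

5380 ft³/s

Q = 150 × (6.91 − 0.70)^1.96 = 150 × 6.21^1.96 = 5377 ft³/s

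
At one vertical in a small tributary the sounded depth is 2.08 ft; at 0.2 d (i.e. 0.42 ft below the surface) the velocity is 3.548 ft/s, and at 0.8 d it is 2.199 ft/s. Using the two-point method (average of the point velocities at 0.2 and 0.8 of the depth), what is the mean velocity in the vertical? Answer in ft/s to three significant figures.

v̄ = (3.548 + 2.199) / 2 = 2.874 ft/s

2.87 ft/s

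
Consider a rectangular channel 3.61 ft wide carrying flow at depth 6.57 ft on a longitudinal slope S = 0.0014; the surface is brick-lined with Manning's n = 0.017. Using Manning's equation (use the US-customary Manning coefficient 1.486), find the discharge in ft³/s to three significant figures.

97.8 ft³/s

A = b·y = 3.61 × 6.57 = 23.72 ft²
P = b + 2y = 3.61 + 2×6.57 = 16.75 ft
R = A/P = 23.72/16.75 = 1.416 ft
Q = (1.486/n)·A·R^(2/3)·S^(1/2) = (1.486/0.017) × 23.72 × 1.416^(2/3) × 0.0014^(1/2) = 97.82 ft³/s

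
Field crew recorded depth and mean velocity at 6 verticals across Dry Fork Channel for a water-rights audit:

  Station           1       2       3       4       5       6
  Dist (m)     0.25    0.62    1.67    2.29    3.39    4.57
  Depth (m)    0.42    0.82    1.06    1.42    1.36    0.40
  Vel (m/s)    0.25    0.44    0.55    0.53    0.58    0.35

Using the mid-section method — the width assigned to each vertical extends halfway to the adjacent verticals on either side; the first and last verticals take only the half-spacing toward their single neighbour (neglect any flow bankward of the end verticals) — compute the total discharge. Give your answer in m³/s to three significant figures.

w_1 = (0.62 − 0.25)/2 = 0.185 m; q_1 = 0.25 × 0.42 × 0.185 = 0.01943 m³/s
w_2 = (1.67 − 0.25)/2 = 0.71 m; q_2 = 0.44 × 0.82 × 0.71 = 0.2562 m³/s
w_3 = (2.29 − 0.62)/2 = 0.835 m; q_3 = 0.55 × 1.06 × 0.835 = 0.4868 m³/s
w_4 = (3.39 − 1.67)/2 = 0.86 m; q_4 = 0.53 × 1.42 × 0.86 = 0.6472 m³/s
w_5 = (4.57 − 2.29)/2 = 1.14 m; q_5 = 0.58 × 1.36 × 1.14 = 0.8992 m³/s
w_6 = (4.57 − 3.39)/2 = 0.59 m; q_6 = 0.35 × 0.40 × 0.59 = 0.08260 m³/s
Q = Σ qᵢ = 2.391 m³/s

2.39 m³/s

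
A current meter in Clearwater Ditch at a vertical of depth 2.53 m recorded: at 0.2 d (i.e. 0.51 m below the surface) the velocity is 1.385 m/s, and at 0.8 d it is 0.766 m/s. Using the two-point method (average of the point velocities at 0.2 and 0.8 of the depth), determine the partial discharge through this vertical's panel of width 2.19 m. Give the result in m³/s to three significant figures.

5.96 m³/s

v̄ = (1.385 + 0.766) / 2 = 1.076 m/s
q = v̄ × d × w = 1.076 × 2.53 × 2.19 = 5.959 m³/s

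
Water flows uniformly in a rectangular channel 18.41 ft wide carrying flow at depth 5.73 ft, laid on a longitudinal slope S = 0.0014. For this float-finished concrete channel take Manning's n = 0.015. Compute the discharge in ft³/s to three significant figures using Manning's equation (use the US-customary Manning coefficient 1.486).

A = b·y = 18.41 × 5.73 = 105.5 ft²
P = b + 2y = 18.41 + 2×5.73 = 29.87 ft
R = A/P = 105.5/29.87 = 3.532 ft
Q = (1.486/n)·A·R^(2/3)·S^(1/2) = (1.486/0.015) × 105.5 × 3.532^(2/3) × 0.0014^(1/2) = 906.8 ft³/s

907 ft³/s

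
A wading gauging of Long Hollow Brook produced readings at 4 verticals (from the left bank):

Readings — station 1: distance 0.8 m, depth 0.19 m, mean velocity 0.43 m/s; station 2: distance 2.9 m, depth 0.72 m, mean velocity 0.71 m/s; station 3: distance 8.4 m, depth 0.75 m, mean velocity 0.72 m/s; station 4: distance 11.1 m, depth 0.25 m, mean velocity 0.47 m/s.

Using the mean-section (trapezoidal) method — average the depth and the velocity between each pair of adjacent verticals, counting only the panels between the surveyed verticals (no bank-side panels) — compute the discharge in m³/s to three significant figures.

Panel 1-2: Δb = 2.1 m, d̄ = (0.19+0.72)/2 = 0.455, v̄ = (0.43+0.71)/2 = 0.57 → q = 2.1×0.455×0.57 = 0.5446 m³/s
Panel 2-3: Δb = 5.5 m, d̄ = (0.72+0.75)/2 = 0.735, v̄ = (0.71+0.72)/2 = 0.715 → q = 5.5×0.735×0.715 = 2.890 m³/s
Panel 3-4: Δb = 2.7 m, d̄ = (0.75+0.25)/2 = 0.5, v̄ = (0.72+0.47)/2 = 0.595 → q = 2.7×0.5×0.595 = 0.8033 m³/s
Q = Σ q = 4.238 m³/s

4.24 m³/s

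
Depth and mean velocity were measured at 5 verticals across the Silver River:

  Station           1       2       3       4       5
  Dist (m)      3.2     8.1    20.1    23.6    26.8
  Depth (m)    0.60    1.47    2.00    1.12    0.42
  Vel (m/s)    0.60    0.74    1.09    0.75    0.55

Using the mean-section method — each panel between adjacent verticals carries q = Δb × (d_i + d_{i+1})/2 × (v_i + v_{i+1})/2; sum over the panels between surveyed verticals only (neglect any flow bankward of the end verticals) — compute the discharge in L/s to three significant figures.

29100 L/s

Panel 1-2: Δb = 4.9 m, d̄ = (0.60+1.47)/2 = 1.035, v̄ = (0.60+0.74)/2 = 0.67 → q = 4.9×1.035×0.67 = 3.398 m³/s
Panel 2-3: Δb = 12 m, d̄ = (1.47+2.00)/2 = 1.735, v̄ = (0.74+1.09)/2 = 0.915 → q = 12×1.735×0.915 = 19.05 m³/s
Panel 3-4: Δb = 3.5 m, d̄ = (2.00+1.12)/2 = 1.56, v̄ = (1.09+0.75)/2 = 0.92 → q = 3.5×1.56×0.92 = 5.023 m³/s
Panel 4-5: Δb = 3.2 m, d̄ = (1.12+0.42)/2 = 0.77, v̄ = (0.75+0.55)/2 = 0.65 → q = 3.2×0.77×0.65 = 1.602 m³/s
Q = Σ q = 29.07 m³/s
= 29.07 × 1000 = 29070 L/s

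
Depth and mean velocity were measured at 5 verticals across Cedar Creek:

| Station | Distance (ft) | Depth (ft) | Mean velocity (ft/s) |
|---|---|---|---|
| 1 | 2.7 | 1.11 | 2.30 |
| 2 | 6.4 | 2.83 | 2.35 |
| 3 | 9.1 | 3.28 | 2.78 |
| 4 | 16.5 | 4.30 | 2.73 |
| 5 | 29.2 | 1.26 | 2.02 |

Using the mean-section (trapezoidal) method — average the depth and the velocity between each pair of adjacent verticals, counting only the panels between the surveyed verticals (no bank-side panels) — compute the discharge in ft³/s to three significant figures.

199 ft³/s

Panel 1-2: Δb = 3.7 ft, d̄ = (1.11+2.83)/2 = 1.97, v̄ = (2.30+2.35)/2 = 2.325 → q = 3.7×1.97×2.325 = 16.95 ft³/s
Panel 2-3: Δb = 2.7 ft, d̄ = (2.83+3.28)/2 = 3.055, v̄ = (2.35+2.78)/2 = 2.565 → q = 2.7×3.055×2.565 = 21.16 ft³/s
Panel 3-4: Δb = 7.4 ft, d̄ = (3.28+4.30)/2 = 3.79, v̄ = (2.78+2.73)/2 = 2.755 → q = 7.4×3.79×2.755 = 77.27 ft³/s
Panel 4-5: Δb = 12.7 ft, d̄ = (4.30+1.26)/2 = 2.78, v̄ = (2.73+2.02)/2 = 2.375 → q = 12.7×2.78×2.375 = 83.85 ft³/s
Q = Σ q = 199.2 ft³/s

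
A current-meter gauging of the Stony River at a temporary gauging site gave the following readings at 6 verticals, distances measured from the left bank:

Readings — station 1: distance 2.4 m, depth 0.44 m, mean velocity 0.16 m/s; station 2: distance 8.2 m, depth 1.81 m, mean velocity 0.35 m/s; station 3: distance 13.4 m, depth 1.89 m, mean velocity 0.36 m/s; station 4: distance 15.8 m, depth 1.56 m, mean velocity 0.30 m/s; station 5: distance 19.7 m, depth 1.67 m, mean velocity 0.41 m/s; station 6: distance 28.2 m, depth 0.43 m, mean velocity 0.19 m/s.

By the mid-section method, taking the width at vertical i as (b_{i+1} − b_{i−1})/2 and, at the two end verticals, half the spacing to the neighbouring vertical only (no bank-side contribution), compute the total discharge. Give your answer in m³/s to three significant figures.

12.3 m³/s

w_1 = (8.2 − 2.4)/2 = 2.9 m; q_1 = 0.16 × 0.44 × 2.9 = 0.2042 m³/s
w_2 = (13.4 − 2.4)/2 = 5.5 m; q_2 = 0.35 × 1.81 × 5.5 = 3.484 m³/s
w_3 = (15.8 − 8.2)/2 = 3.8 m; q_3 = 0.36 × 1.89 × 3.8 = 2.586 m³/s
w_4 = (19.7 − 13.4)/2 = 3.15 m; q_4 = 0.30 × 1.56 × 3.15 = 1.474 m³/s
w_5 = (28.2 − 15.8)/2 = 6.2 m; q_5 = 0.41 × 1.67 × 6.2 = 4.245 m³/s
w_6 = (28.2 − 19.7)/2 = 4.25 m; q_6 = 0.19 × 0.43 × 4.25 = 0.3472 m³/s
Q = Σ qᵢ = 12.34 m³/s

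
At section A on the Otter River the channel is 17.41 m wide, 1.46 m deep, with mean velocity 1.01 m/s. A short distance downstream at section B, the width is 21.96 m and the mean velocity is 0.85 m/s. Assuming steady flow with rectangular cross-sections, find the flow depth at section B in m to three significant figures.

Q = A₁V₁ = (17.41×1.46) × 1.01 = 25.67 m³/s
d₂ = Q/(b₂ V₂) = 25.67/(21.96×0.85) = 1.375 m

1.38 m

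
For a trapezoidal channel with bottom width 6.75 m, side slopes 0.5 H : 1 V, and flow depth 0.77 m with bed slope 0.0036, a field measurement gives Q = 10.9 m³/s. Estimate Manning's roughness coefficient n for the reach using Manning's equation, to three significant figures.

0.0227

A = (b + z·y)·y = (6.75 + 0.5×0.77)×0.77 = 5.494 m²
P = b + 2y√(1+z²) = 6.75 + 2×0.77×√(1+0.5²) = 8.472 m
R = A/P = 5.494/8.472 = 0.6485 m
n = (1/Q)·A·R^(2/3)·S^(1/2) = (1/10.9) × 5.494 × 0.7492 × 0.06000 = 0.02266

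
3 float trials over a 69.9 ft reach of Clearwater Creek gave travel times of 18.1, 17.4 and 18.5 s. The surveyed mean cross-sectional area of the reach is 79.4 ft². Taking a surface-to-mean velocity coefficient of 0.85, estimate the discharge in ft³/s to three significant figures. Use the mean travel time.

262 ft³/s

t̄ = (18.1 + 17.4 + 18.5) / 3 = 18 s
v_surface = L / t̄ = 69.9 / 18 = 3.883 ft/s
v_mean = 0.85 × 3.883 = 3.301 ft/s
Q = A × v_mean = 79.4 × 3.301 = 262.1 ft³/s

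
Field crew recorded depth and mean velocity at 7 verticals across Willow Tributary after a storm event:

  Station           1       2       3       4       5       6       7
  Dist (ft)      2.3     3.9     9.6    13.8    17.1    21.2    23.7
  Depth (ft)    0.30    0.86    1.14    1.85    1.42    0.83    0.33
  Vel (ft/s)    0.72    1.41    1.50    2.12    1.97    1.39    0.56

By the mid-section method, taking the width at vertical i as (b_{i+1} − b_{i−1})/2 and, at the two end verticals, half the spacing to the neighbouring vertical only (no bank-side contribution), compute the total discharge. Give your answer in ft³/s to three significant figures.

w_1 = (3.9 − 2.3)/2 = 0.8 ft; q_1 = 0.72 × 0.30 × 0.8 = 0.1728 ft³/s
w_2 = (9.6 − 2.3)/2 = 3.65 ft; q_2 = 1.41 × 0.86 × 3.65 = 4.426 ft³/s
w_3 = (13.8 − 3.9)/2 = 4.95 ft; q_3 = 1.50 × 1.14 × 4.95 = 8.465 ft³/s
w_4 = (17.1 − 9.6)/2 = 3.75 ft; q_4 = 2.12 × 1.85 × 3.75 = 14.71 ft³/s
w_5 = (21.2 − 13.8)/2 = 3.7 ft; q_5 = 1.97 × 1.42 × 3.7 = 10.35 ft³/s
w_6 = (23.7 − 17.1)/2 = 3.3 ft; q_6 = 1.39 × 0.83 × 3.3 = 3.807 ft³/s
w_7 = (23.7 − 21.2)/2 = 1.25 ft; q_7 = 0.56 × 0.33 × 1.25 = 0.2310 ft³/s
Q = Σ qᵢ = 42.16 ft³/s

42.2 ft³/s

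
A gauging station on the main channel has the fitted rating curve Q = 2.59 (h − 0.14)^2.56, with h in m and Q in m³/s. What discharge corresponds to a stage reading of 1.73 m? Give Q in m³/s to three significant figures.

8.49 m³/s

Q = 2.59 × (1.73 − 0.14)^2.56 = 2.59 × 1.59^2.56 = 8.489 m³/s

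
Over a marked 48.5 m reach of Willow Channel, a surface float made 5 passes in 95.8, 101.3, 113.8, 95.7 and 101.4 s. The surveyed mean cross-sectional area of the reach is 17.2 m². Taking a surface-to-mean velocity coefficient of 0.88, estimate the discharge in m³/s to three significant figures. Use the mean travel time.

7.23 m³/s

t̄ = (95.8 + 101.3 + 113.8 + 95.7 + 101.4) / 5 = 101.6 s
v_surface = L / t̄ = 48.5 / 101.6 = 0.4774 m/s
v_mean = 0.88 × 0.4774 = 0.4201 m/s
Q = A × v_mean = 17.2 × 0.4201 = 7.225 m³/s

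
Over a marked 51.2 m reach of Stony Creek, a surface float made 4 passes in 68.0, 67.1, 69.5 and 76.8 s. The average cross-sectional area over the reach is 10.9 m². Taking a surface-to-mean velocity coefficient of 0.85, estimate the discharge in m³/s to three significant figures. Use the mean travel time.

6.74 m³/s

t̄ = (68.0 + 67.1 + 69.5 + 76.8) / 4 = 70.35 s
v_surface = L / t̄ = 51.2 / 70.35 = 0.7278 m/s
v_mean = 0.85 × 0.7278 = 0.6186 m/s
Q = A × v_mean = 10.9 × 0.6186 = 6.743 m³/s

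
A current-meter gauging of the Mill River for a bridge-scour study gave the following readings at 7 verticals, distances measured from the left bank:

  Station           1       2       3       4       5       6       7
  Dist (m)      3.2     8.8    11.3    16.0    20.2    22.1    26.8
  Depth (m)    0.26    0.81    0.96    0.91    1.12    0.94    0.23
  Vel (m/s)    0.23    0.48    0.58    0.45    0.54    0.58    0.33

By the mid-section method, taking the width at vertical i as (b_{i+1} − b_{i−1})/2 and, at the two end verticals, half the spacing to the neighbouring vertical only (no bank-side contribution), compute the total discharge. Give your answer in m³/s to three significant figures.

9.39 m³/s

w_1 = (8.8 − 3.2)/2 = 2.8 m; q_1 = 0.23 × 0.26 × 2.8 = 0.1674 m³/s
w_2 = (11.3 − 3.2)/2 = 4.05 m; q_2 = 0.48 × 0.81 × 4.05 = 1.575 m³/s
w_3 = (16.0 − 8.8)/2 = 3.6 m; q_3 = 0.58 × 0.96 × 3.6 = 2.004 m³/s
w_4 = (20.2 − 11.3)/2 = 4.45 m; q_4 = 0.45 × 0.91 × 4.45 = 1.822 m³/s
w_5 = (22.1 − 16.0)/2 = 3.05 m; q_5 = 0.54 × 1.12 × 3.05 = 1.845 m³/s
w_6 = (26.8 − 20.2)/2 = 3.3 m; q_6 = 0.58 × 0.94 × 3.3 = 1.799 m³/s
w_7 = (26.8 − 22.1)/2 = 2.35 m; q_7 = 0.33 × 0.23 × 2.35 = 0.1784 m³/s
Q = Σ qᵢ = 9.391 m³/s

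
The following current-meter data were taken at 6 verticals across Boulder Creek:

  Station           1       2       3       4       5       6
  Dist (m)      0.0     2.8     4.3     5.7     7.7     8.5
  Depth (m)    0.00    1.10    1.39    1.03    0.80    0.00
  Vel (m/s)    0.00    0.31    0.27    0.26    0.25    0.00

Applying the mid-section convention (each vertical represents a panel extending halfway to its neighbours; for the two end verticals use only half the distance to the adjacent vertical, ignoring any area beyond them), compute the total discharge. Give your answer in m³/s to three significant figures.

2.01 m³/s

w_2 = (4.3 − 0.0)/2 = 2.15 m; q_2 = 0.31 × 1.10 × 2.15 = 0.7332 m³/s
w_3 = (5.7 − 2.8)/2 = 1.45 m; q_3 = 0.27 × 1.39 × 1.45 = 0.5442 m³/s
w_4 = (7.7 − 4.3)/2 = 1.7 m; q_4 = 0.26 × 1.03 × 1.7 = 0.4553 m³/s
w_5 = (8.5 − 5.7)/2 = 1.4 m; q_5 = 0.25 × 0.80 × 1.4 = 0.2800 m³/s
Stations 1, 6 contribute zero (depth or velocity is 0).
Q = Σ qᵢ = 2.013 m³/s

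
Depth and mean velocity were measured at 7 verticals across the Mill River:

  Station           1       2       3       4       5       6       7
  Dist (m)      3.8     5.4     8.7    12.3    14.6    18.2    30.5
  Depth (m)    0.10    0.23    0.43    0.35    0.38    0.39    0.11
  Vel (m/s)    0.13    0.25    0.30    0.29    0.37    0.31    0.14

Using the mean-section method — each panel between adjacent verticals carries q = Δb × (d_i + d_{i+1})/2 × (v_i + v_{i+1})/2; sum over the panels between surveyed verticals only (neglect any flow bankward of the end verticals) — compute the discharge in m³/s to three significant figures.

Panel 1-2: Δb = 1.6 m, d̄ = (0.10+0.23)/2 = 0.165, v̄ = (0.13+0.25)/2 = 0.19 → q = 1.6×0.165×0.19 = 0.05016 m³/s
Panel 2-3: Δb = 3.3 m, d̄ = (0.23+0.43)/2 = 0.33, v̄ = (0.25+0.30)/2 = 0.275 → q = 3.3×0.33×0.275 = 0.2995 m³/s
Panel 3-4: Δb = 3.6 m, d̄ = (0.43+0.35)/2 = 0.39, v̄ = (0.30+0.29)/2 = 0.295 → q = 3.6×0.39×0.295 = 0.4142 m³/s
Panel 4-5: Δb = 2.3 m, d̄ = (0.35+0.38)/2 = 0.365, v̄ = (0.29+0.37)/2 = 0.33 → q = 2.3×0.365×0.33 = 0.2770 m³/s
Panel 5-6: Δb = 3.6 m, d̄ = (0.38+0.39)/2 = 0.385, v̄ = (0.37+0.31)/2 = 0.34 → q = 3.6×0.385×0.34 = 0.4712 m³/s
Panel 6-7: Δb = 12.3 m, d̄ = (0.39+0.11)/2 = 0.25, v̄ = (0.31+0.14)/2 = 0.225 → q = 12.3×0.25×0.225 = 0.6919 m³/s
Q = Σ q = 2.204 m³/s

2.20 m³/s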